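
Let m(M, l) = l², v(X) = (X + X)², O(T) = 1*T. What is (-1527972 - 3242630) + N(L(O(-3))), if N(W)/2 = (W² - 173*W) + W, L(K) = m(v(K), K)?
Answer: -4773536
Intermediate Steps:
O(T) = T
v(X) = 4*X² (v(X) = (2*X)² = 4*X²)
L(K) = K²
N(W) = -344*W + 2*W² (N(W) = 2*((W² - 173*W) + W) = 2*(W² - 172*W) = -344*W + 2*W²)
(-1527972 - 3242630) + N(L(O(-3))) = (-1527972 - 3242630) + 2*(-3)²*(-172 + (-3)²) = -4770602 + 2*9*(-172 + 9) = -4770602 + 2*9*(-163) = -4770602 - 2934 = -4773536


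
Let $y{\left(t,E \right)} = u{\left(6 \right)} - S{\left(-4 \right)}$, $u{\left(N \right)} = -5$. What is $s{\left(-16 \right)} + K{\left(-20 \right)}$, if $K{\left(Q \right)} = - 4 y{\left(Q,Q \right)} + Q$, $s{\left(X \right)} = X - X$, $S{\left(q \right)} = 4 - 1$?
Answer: $12$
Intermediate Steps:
$S{\left(q \right)} = 3$ ($S{\left(q \right)} = 4 - 1 = 3$)
$y{\left(t,E \right)} = -8$ ($y{\left(t,E \right)} = -5 - 3 = -8$)
$s{\left(X \right)} = 0$
$K{\left(Q \right)} = 32 + Q$ ($K{\left(Q \right)} = \left(-4\right) \left(-8\right) + Q = 32 + Q$)
$s{\left(-16 \right)} + K{\left(-20 \right)} = 0 + \left(32 - 20\right) = 0 + 12 = 12$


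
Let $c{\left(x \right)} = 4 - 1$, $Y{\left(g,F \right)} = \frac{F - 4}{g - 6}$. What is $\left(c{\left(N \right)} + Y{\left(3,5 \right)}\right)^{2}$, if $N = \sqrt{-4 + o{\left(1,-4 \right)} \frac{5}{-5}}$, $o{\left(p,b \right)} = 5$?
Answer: $\frac{64}{9} \approx 7.1111$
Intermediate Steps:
$Y{\left(g,F \right)} = \frac{-4 + F}{-6 + g}$
$N = 3 i$ ($N = \sqrt{-4 + 5 \frac{5}{-5}} = \sqrt{-4 + 5 \cdot 5 \left(- \frac{1}{5}\right)} = \sqrt{-4 + 5 \left(-1\right)} = \sqrt{-4 - 5} = \sqrt{-9} = 3 i \approx 3.0 i$)
$c{\left(x \right)} = 3$ ($c{\left(x \right)} = 4 - 1 = 3$)
$\left(c{\left(N \right)} + Y{\left(3,5 \right)}\right)^{2} = \left(3 + \frac{-4 + 5}{-6 + 3}\right)^{2} = \left(3 + \frac{1}{-3} \cdot 1\right)^{2} = \left(3 - \frac{1}{3}\right)^{2} = \left(\frac{8}{3}\right)^{2} = \frac{64}{9}$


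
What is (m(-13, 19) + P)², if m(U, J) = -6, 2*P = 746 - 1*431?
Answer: 91809/4 ≈ 22952.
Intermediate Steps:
P = 315/2 (P = (746 - 1*431)/2 = (746 - 431)/2 = (½)*315 = 315/2 ≈ 157.50)
(m(-13, 19) + P)² = (-6 + 315/2)² = (303/2)² = 91809/4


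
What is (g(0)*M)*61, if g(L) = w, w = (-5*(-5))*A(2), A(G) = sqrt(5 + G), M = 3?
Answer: 4575*sqrt(7) ≈ 12104.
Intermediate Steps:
w = 25*sqrt(7) (w = (-5*(-5))*sqrt(5 + 2) = 25*sqrt(7) ≈ 66.144)
g(L) = 25*sqrt(7)
(g(0)*M)*61 = ((25*sqrt(7))*3)*61 = (75*sqrt(7))*61 = 4575*sqrt(7)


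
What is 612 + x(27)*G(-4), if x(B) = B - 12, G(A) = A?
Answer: 552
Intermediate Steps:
x(B) = -12 + B
612 + x(27)*G(-4) = 612 + (-12 + 27)*(-4) = 612 + 15*(-4) = 612 - 60 = 552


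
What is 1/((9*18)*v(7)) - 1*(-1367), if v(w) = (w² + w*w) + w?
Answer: 23252671/17010 ≈ 1367.0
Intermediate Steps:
v(w) = w + 2*w² (v(w) = (w² + w²) + w = 2*w² + w = w + 2*w²)
1/((9*18)*v(7)) - 1*(-1367) = 1/((9*18)*(7*(1 + 2*7))) - 1*(-1367) = 1/(162*(7*(1 + 14))) + 1367 = 1/(162*(7*15)) + 1367 = 1/(162*105) + 1367 = 1/17010 + 1367 = 23252671/17010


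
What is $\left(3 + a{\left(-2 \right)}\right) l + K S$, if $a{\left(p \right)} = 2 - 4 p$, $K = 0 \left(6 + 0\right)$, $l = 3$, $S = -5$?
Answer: $39$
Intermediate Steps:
$K = 0$ ($K = 0 \cdot 6 = 0$)
$\left(3 + a{\left(-2 \right)}\right) l + K S = \left(3 + \left(2 - -8\right)\right) 3 + 0 \left(-5\right) = \left(3 + \left(2 + 8\right)\right) 3 + 0 = \left(3 + 10\right) 3 + 0 = 13 \cdot 3 + 0 = 39 + 0 = 39$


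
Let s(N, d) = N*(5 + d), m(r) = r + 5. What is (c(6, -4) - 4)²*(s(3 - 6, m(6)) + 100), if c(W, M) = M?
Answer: 3328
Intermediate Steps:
m(r) = 5 + r
(c(6, -4) - 4)²*(s(3 - 6, m(6)) + 100) = (-4 - 4)²*((3 - 6)*(5 + (5 + 6)) + 100) = (-8)²*(-3*(5 + 11) + 100) = 64*(-3*16 + 100) = 64*(-48 + 100) = 64*52 = 3328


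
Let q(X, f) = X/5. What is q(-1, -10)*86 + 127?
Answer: 549/5 ≈ 109.80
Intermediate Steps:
q(X, f) = X/5 (q(X, f) = X*(⅕) = X/5)
q(-1, -10)*86 + 127 = ((⅕)*(-1))*86 + 127 = -⅕*86 + 127 = -86/5 + 127 = 549/5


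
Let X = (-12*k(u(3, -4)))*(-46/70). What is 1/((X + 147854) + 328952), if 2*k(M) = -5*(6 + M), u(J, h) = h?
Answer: 7/3337366 ≈ 2.0975e-6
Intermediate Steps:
k(M) = -15 - 5*M/2 (k(M) = (-5*(6 + M))/2 = (-30 - 5*M)/2 = -15 - 5*M/2)
X = -276/7 (X = (-12*(-15 - 5/2*(-4)))*(-46/70) = (-12*(-15 + 10))*(-46*1/70) = -12*(-5)*(-23/35) = 60*(-23/35) = -276/7 ≈ -39.429)
1/((X + 147854) + 328952) = 1/((-276/7 + 147854) + 328952) = 1/(1034702/7 + 328952) = 1/(3337366/7) = 7/3337366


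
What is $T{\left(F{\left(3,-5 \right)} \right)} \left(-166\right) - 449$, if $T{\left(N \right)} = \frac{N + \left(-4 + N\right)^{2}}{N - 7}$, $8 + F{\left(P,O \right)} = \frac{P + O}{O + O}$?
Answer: $\frac{189673}{185} \approx 1025.3$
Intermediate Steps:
$F{\left(P,O \right)} = -8 + \frac{O + P}{2 O}$ ($F{\left(P,O \right)} = -8 + \frac{P + O}{O + O} = -8 + \frac{O + P}{2 O}$)
$T{\left(N \right)} = \frac{N + \left(-4 + N\right)^{2}}{-7 + N}$
$T{\left(F{\left(3,-5 \right)} \right)} \left(-166\right) - 449 = \frac{\frac{3 - -75}{2 \left(-5\right)} + \left(-4 + \frac{3 - -75}{2 \left(-5\right)}\right)^{2}}{-7 + \frac{3 - -75}{2 \left(-5\right)}} \left(-166\right) - 449 = \frac{\frac{1}{2} \left(- \frac{1}{5}\right) \left(3 + 75\right) + \left(-4 + \frac{1}{2} \left(- \frac{1}{5}\right) \left(3 + 75\right)\right)^{2}}{-7 + \frac{1}{2} \left(- \frac{1}{5}\right) \left(3 + 75\right)} \left(-166\right) - 449 = \frac{\frac{1}{2} \left(- \frac{1}{5}\right) 78 + \left(-4 + \frac{1}{2} \left(- \frac{1}{5}\right) 78\right)^{2}}{-7 + \frac{1}{2} \left(- \frac{1}{5}\right) 78} \left(-166\right) - 449 = \frac{- \frac{39}{5} + \left(-4 - \frac{39}{5}\right)^{2}}{-7 - \frac{39}{5}} \left(-166\right) - 449 = \frac{- \frac{39}{5} + \left(- \frac{59}{5}\right)^{2}}{- \frac{74}{5}} \left(-166\right) - 449 = - \frac{5 \left(- \frac{39}{5} + \frac{3481}{25}\right)}{74} \left(-166\right) - 449 = \left(- \frac{5}{74}\right) \frac{3286}{25} \left(-166\right) - 449 = \left(- \frac{1643}{185}\right) \left(-166\right) - 449 = \frac{272738}{185} - 449 = \frac{189673}{185}$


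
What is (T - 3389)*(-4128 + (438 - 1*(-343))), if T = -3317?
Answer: 22444982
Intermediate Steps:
(T - 3389)*(-4128 + (438 - 1*(-343))) = (-3317 - 3389)*(-4128 + (438 - 1*(-343))) = -6706*(-4128 + (438 + 343)) = -6706*(-4128 + 781) = -6706*(-3347) = 22444982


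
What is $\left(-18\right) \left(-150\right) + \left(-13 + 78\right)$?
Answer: $2765$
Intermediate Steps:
$\left(-18\right) \left(-150\right) + \left(-13 + 78\right) = 2700 + 65 = 2765$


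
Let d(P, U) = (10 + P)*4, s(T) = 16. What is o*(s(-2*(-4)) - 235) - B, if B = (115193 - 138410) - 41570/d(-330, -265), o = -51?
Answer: 4397251/128 ≈ 34354.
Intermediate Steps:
d(P, U) = 40 + 4*P
B = -2967619/128 (B = (115193 - 138410) - 41570/(40 + 4*(-330)) = -23217 - 41570/(40 - 1320) = -23217 - 41570/(-1280) = -23217 - 41570*(-1/1280) = -23217 + 4157/128 = -2967619/128 ≈ -23185.)
o*(s(-2*(-4)) - 235) - B = -51*(16 - 235) - 1*(-2967619/128) = -51*(-219) + 2967619/128 = 11169 + 2967619/128 = 4397251/128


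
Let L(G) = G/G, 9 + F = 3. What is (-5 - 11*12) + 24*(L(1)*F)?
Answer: -281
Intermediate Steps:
F = -6 (F = -9 + 3 = -6)
L(G) = 1
(-5 - 11*12) + 24*(L(1)*F) = (-5 - 11*12) + 24*(1*(-6)) = (-5 - 132) + 24*(-6) = -137 - 144 = -281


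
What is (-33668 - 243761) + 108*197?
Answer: -256153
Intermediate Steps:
(-33668 - 243761) + 108*197 = -277429 + 21276 = -256153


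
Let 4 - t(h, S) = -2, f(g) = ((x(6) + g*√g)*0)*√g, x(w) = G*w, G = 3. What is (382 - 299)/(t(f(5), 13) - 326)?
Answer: -83/320 ≈ -0.25938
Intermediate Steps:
x(w) = 3*w
f(g) = 0 (f(g) = ((3*6 + g*√g)*0)*√g = ((18 + g^(3/2))*0)*√g = 0*√g = 0)
t(h, S) = 6 (t(h, S) = 4 - 1*(-2) = 4 + 2 = 6)
(382 - 299)/(t(f(5), 13) - 326) = (382 - 299)/(6 - 326) = 83/(-320) = 83*(-1/320) = -83/320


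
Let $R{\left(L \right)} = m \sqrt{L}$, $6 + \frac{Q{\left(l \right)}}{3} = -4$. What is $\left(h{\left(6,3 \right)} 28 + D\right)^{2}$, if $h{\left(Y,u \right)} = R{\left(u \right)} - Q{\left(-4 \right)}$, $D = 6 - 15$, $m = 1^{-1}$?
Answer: $692913 + 46536 \sqrt{3} \approx 7.7352 \cdot 10^{5}$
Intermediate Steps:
$m = 1$
$Q{\left(l \right)} = -30$ ($Q{\left(l \right)} = -18 + 3 \left(-4\right) = -18 - 12 = -30$)
$R{\left(L \right)} = \sqrt{L}$ ($R{\left(L \right)} = 1 \sqrt{L} = \sqrt{L}$)
$D = -9$ ($D = 6 - 15 = -9$)
$h{\left(Y,u \right)} = 30 + \sqrt{u}$ ($h{\left(Y,u \right)} = \sqrt{u} - -30 = \sqrt{u} + 30 = 30 + \sqrt{u}$)
$\left(h{\left(6,3 \right)} 28 + D\right)^{2} = \left(\left(30 + \sqrt{3}\right) 28 - 9\right)^{2} = \left(\left(840 + 28 \sqrt{3}\right) - 9\right)^{2} = \left(831 + 28 \sqrt{3}\right)^{2}$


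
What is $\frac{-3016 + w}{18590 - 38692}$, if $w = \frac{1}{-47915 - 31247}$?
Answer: $\frac{238752593}{1591314524} \approx 0.15003$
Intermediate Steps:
$w = - \frac{1}{79162}$ ($w = \frac{1}{-79162} = - \frac{1}{79162} \approx -1.2632 \cdot 10^{-5}$)
$\frac{-3016 + w}{18590 - 38692} = \frac{-3016 - \frac{1}{79162}}{18590 - 38692} = - \frac{238752593}{79162 \left(18590 - 38692\right)} = - \frac{238752593}{79162 \left(-20102\right)} = \left(- \frac{238752593}{79162}\right) \left(- \frac{1}{20102}\right) = \frac{238752593}{1591314524}$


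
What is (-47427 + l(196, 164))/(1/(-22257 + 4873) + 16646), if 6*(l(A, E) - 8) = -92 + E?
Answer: -824123288/289374063 ≈ -2.8479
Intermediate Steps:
l(A, E) = -22/3 + E/6 (l(A, E) = 8 + (-92 + E)/6 = 8 + (-46/3 + E/6) = -22/3 + E/6)
(-47427 + l(196, 164))/(1/(-22257 + 4873) + 16646) = (-47427 + (-22/3 + (⅙)*164))/(1/(-22257 + 4873) + 16646) = (-47427 + (-22/3 + 82/3))/(1/(-17384) + 16646) = (-47427 + 20)/(-1/17384 + 16646) = -47407/289374063/17384 = -47407*17384/289374063 = -824123288/289374063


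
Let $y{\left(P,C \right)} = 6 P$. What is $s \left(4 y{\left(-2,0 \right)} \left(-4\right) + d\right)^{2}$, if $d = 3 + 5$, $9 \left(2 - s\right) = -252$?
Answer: $1200000$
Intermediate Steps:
$s = 30$ ($s = 2 - -28 = 2 + 28 = 30$)
$d = 8$
$s \left(4 y{\left(-2,0 \right)} \left(-4\right) + d\right)^{2} = 30 \left(4 \cdot 6 \left(-2\right) \left(-4\right) + 8\right)^{2} = 30 \left(4 \left(-12\right) \left(-4\right) + 8\right)^{2} = 30 \left(\left(-48\right) \left(-4\right) + 8\right)^{2} = 30 \left(192 + 8\right)^{2} = 30 \cdot 200^{2} = 30 \cdot 40000 = 1200000$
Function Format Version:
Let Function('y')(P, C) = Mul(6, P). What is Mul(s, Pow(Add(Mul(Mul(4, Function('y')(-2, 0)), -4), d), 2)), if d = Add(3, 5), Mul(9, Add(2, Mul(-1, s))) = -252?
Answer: 1200000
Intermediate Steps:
s = 30 (s = Add(2, Mul(Rational(-1, 9), -252)) = Add(2, 28) = 30)
d = 8
Mul(s, Pow(Add(Mul(Mul(4, Function('y')(-2, 0)), -4), d), 2)) = Mul(30, Pow(Add(Mul(Mul(4, Mul(6, -2)), -4), 8), 2)) = Mul(30, Pow(Add(Mul(Mul(4, -12), -4), 8), 2)) = Mul(30, Pow(Add(Mul(-48, -4), 8), 2)) = Mul(30, Pow(Add(192, 8), 2)) = Mul(30, Pow(200, 2)) = Mul(30, 40000) = 1200000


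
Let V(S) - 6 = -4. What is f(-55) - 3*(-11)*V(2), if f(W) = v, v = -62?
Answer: 4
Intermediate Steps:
f(W) = -62
V(S) = 2 (V(S) = 6 - 4 = 2)
f(-55) - 3*(-11)*V(2) = -62 - 3*(-11)*2 = -62 - (-33)*2 = -62 - 1*(-66) = -62 + 66 = 4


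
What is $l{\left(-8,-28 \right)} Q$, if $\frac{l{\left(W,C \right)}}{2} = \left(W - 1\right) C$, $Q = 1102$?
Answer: $555408$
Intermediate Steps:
$l{\left(W,C \right)} = 2 C \left(-1 + W\right)$ ($l{\left(W,C \right)} = 2 \left(W - 1\right) C = 2 \left(-1 + W\right) C = 2 C \left(-1 + W\right)$)
$l{\left(-8,-28 \right)} Q = 2 \left(-28\right) \left(-1 - 8\right) 1102 = 2 \left(-28\right) \left(-9\right) 1102 = 504 \cdot 1102 = 555408$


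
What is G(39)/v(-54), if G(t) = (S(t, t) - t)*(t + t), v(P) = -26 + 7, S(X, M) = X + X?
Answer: -3042/19 ≈ -160.11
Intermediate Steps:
S(X, M) = 2*X
v(P) = -19
G(t) = 2*t² (G(t) = (2*t - t)*(t + t) = t*(2*t) = 2*t²)
G(39)/v(-54) = (2*39²)/(-19) = (2*1521)*(-1/19) = 3042*(-1/19) = -3042/19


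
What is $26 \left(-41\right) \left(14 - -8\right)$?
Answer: $-23452$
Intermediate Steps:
$26 \left(-41\right) \left(14 - -8\right) = - 1066 \left(14 + 8\right) = \left(-1066\right) 22 = -23452$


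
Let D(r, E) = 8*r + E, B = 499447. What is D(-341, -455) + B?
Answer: 496264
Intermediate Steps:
D(r, E) = E + 8*r
D(-341, -455) + B = (-455 + 8*(-341)) + 499447 = (-455 - 2728) + 499447 = -3183 + 499447 = 496264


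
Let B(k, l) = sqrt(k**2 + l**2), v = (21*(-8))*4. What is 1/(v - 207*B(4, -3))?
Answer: -1/1707 ≈ -0.00058582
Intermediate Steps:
v = -672 (v = -168*4 = -672)
1/(v - 207*B(4, -3)) = 1/(-672 - 207*sqrt(4**2 + (-3)**2)) = 1/(-672 - 207*sqrt(16 + 9)) = 1/(-672 - 207*sqrt(25)) = 1/(-672 - 207*5) = 1/(-672 - 1035) = 1/(-1707) = -1/1707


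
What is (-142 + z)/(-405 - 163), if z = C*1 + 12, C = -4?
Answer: 67/284 ≈ 0.23592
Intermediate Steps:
z = 8 (z = -4*1 + 12 = -4 + 12 = 8)
(-142 + z)/(-405 - 163) = (-142 + 8)/(-405 - 163) = -134/(-568) = -134*(-1/568) = 67/284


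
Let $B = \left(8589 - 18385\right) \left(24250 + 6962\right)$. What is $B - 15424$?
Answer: $-305768176$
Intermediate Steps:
$B = -305752752$ ($B = \left(-9796\right) 31212 = -305752752$)
$B - 15424 = -305752752 - 15424 = -305768176$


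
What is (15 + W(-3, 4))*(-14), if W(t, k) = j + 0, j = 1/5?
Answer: -1064/5 ≈ -212.80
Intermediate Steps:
j = ⅕ (j = 1*(⅕) = ⅕ ≈ 0.20000)
W(t, k) = ⅕ (W(t, k) = ⅕ + 0 = ⅕)
(15 + W(-3, 4))*(-14) = (15 + ⅕)*(-14) = (76/5)*(-14) = -1064/5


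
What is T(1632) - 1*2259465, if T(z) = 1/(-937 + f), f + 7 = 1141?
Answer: -445114604/197 ≈ -2.2595e+6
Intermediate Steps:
f = 1134 (f = -7 + 1141 = 1134)
T(z) = 1/197 (T(z) = 1/(-937 + 1134) = 1/197)
T(1632) - 1*2259465 = 1/197 - 1*2259465 = 1/197 - 2259465 = -445114604/197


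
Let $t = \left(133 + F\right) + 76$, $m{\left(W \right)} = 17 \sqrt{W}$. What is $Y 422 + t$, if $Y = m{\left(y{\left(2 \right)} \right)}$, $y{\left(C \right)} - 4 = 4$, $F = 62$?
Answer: $271 + 14348 \sqrt{2} \approx 20562.0$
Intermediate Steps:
$y{\left(C \right)} = 8$ ($y{\left(C \right)} = 4 + 4 = 8$)
$Y = 34 \sqrt{2}$ ($Y = 17 \sqrt{8} = 17 \cdot 2 \sqrt{2} = 34 \sqrt{2} \approx 48.083$)
$t = 271$ ($t = \left(133 + 62\right) + 76 = 195 + 76 = 271$)
$Y 422 + t = 34 \sqrt{2} \cdot 422 + 271 = 14348 \sqrt{2} + 271 = 271 + 14348 \sqrt{2}$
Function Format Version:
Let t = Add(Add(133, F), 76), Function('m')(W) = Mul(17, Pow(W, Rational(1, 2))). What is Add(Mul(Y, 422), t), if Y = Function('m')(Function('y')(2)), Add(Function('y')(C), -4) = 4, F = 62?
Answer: Add(271, Mul(14348, Pow(2, Rational(1, 2)))) ≈ 20562.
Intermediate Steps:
Function('y')(C) = 8 (Function('y')(C) = Add(4, 4) = 8)
Y = Mul(34, Pow(2, Rational(1, 2))) (Y = Mul(17, Pow(8, Rational(1, 2))) = Mul(17, Mul(2, Pow(2, Rational(1, 2)))) = Mul(34, Pow(2, Rational(1, 2))) ≈ 48.083)
t = 271 (t = Add(Add(133, 62), 76) = Add(195, 76) = 271)
Add(Mul(Y, 422), t) = Add(Mul(Mul(34, Pow(2, Rational(1, 2))), 422), 271) = Add(Mul(14348, Pow(2, Rational(1, 2))), 271) = Add(271, Mul(14348, Pow(2, Rational(1, 2))))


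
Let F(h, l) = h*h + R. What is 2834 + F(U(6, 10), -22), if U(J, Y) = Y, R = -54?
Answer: 2880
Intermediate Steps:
F(h, l) = -54 + h**2 (F(h, l) = h*h - 54 = h**2 - 54 = -54 + h**2)
2834 + F(U(6, 10), -22) = 2834 + (-54 + 10**2) = 2834 + (-54 + 100) = 2834 + 46 = 2880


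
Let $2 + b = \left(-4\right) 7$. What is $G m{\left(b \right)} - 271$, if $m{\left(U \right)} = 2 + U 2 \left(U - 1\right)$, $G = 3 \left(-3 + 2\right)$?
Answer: $-5857$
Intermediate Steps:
$b = -30$ ($b = -2 - 28 = -30$)
$G = -3$ ($G = 3 \left(-1\right) = -3$)
$m{\left(U \right)} = 2 + U \left(-2 + 2 U\right)$ ($m{\left(U \right)} = 2 + U 2 \left(-1 + U\right) = 2 + U \left(-2 + 2 U\right)$)
$G m{\left(b \right)} - 271 = - 3 \left(2 - -60 + 2 \left(-30\right)^{2}\right) - 271 = - 3 \left(2 + 60 + 2 \cdot 900\right) - 271 = - 3 \left(2 + 60 + 1800\right) - 271 = \left(-3\right) 1862 - 271 = -5586 - 271 = -5857$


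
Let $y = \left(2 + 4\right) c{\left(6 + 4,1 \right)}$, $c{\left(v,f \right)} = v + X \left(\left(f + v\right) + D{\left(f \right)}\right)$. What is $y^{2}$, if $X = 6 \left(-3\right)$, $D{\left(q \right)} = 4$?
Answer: $2433600$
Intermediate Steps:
$X = -18$
$c{\left(v,f \right)} = -72 - 18 f - 17 v$ ($c{\left(v,f \right)} = v - 18 \left(\left(f + v\right) + 4\right) = v - 18 \left(4 + f + v\right) = v - \left(72 + 18 f + 18 v\right) = -72 - 18 f - 17 v$)
$y = -1560$ ($y = \left(2 + 4\right) \left(-72 - 18 - 17 \left(6 + 4\right)\right) = 6 \left(-72 - 18 - 170\right) = 6 \left(-260\right) = -1560$)
$y^{2} = \left(-1560\right)^{2} = 2433600$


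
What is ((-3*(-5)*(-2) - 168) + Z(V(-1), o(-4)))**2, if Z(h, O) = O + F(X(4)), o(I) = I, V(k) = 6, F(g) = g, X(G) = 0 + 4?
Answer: 39204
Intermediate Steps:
X(G) = 4
Z(h, O) = 4 + O (Z(h, O) = O + 4 = 4 + O)
((-3*(-5)*(-2) - 168) + Z(V(-1), o(-4)))**2 = ((-3*(-5)*(-2) - 168) + (4 - 4))**2 = ((15*(-2) - 168) + 0)**2 = ((-30 - 168) + 0)**2 = (-198 + 0)**2 = (-198)**2 = 39204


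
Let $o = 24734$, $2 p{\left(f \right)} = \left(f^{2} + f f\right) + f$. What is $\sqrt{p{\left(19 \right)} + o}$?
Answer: $\frac{\sqrt{100418}}{2} \approx 158.44$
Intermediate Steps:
$p{\left(f \right)} = f^{2} + \frac{f}{2}$ ($p{\left(f \right)} = \frac{\left(f^{2} + f f\right) + f}{2} = \frac{\left(f^{2} + f^{2}\right) + f}{2} = \frac{2 f^{2} + f}{2} = \frac{f + 2 f^{2}}{2} = f^{2} + \frac{f}{2}$)
$\sqrt{p{\left(19 \right)} + o} = \sqrt{19 \left(\frac{1}{2} + 19\right) + 24734} = \sqrt{19 \cdot \frac{39}{2} + 24734} = \sqrt{\frac{741}{2} + 24734} = \sqrt{\frac{50209}{2}} = \frac{\sqrt{100418}}{2}$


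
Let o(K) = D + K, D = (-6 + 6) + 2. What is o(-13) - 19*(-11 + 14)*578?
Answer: -32957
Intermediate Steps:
D = 2 (D = 0 + 2 = 2)
o(K) = 2 + K
o(-13) - 19*(-11 + 14)*578 = (2 - 13) - 19*(-11 + 14)*578 = -11 - 19*3*578 = -11 - 57*578 = -11 - 32946 = -32957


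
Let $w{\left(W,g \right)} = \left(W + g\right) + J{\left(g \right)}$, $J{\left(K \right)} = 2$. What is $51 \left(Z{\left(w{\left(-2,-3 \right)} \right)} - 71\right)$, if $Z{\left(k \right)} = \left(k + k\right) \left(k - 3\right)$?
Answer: $-1785$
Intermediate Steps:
$w{\left(W,g \right)} = 2 + W + g$ ($w{\left(W,g \right)} = \left(W + g\right) + 2 = 2 + W + g$)
$Z{\left(k \right)} = 2 k \left(-3 + k\right)$ ($Z{\left(k \right)} = 2 k \left(k - 3\right) = 2 k \left(-3 + k\right)$)
$51 \left(Z{\left(w{\left(-2,-3 \right)} \right)} - 71\right) = 51 \left(2 \left(2 - 2 - 3\right) \left(-3 - 3\right) - 71\right) = 51 \left(2 \left(-3\right) \left(-3 - 3\right) - 71\right) = 51 \left(2 \left(-3\right) \left(-6\right) - 71\right) = 51 \left(36 - 71\right) = 51 \left(-35\right) = -1785$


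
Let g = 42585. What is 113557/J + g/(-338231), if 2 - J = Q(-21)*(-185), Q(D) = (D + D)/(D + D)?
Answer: 38400534272/63249197 ≈ 607.13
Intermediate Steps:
Q(D) = 1 (Q(D) = (2*D)/((2*D)) = (2*D)*(1/(2*D)) = 1)
J = 187 (J = 2 - (-185) = 2 - 1*(-185) = 2 + 185 = 187)
113557/J + g/(-338231) = 113557/187 + 42585/(-338231) = 113557*(1/187) + 42585*(-1/338231) = 113557/187 - 42585/338231 = 38400534272/63249197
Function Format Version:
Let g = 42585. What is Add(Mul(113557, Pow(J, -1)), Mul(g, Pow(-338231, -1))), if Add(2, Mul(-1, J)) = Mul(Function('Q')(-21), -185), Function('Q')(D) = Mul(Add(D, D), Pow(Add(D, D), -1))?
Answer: Rational(38400534272, 63249197) ≈ 607.13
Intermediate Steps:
Function('Q')(D) = 1 (Function('Q')(D) = Mul(Mul(2, D), Pow(Mul(2, D), -1)) = Mul(Mul(2, D), Mul(Rational(1, 2), Pow(D, -1))) = 1)
J = 187 (J = Add(2, Mul(-1, Mul(1, -185))) = Add(2, Mul(-1, -185)) = Add(2, 185) = 187)
Add(Mul(113557, Pow(J, -1)), Mul(g, Pow(-338231, -1))) = Add(Mul(113557, Pow(187, -1)), Mul(42585, Pow(-338231, -1))) = Add(Mul(113557, Rational(1, 187)), Mul(42585, Rational(-1, 338231))) = Add(Rational(113557, 187), Rational(-42585, 338231)) = Rational(38400534272, 63249197)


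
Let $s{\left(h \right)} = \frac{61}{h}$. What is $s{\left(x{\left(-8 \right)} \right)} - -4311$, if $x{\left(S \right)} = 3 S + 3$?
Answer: $\frac{90470}{21} \approx 4308.1$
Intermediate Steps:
$x{\left(S \right)} = 3 + 3 S$
$s{\left(x{\left(-8 \right)} \right)} - -4311 = \frac{61}{3 + 3 \left(-8\right)} - -4311 = \frac{61}{3 - 24} + 4311 = \frac{61}{-21} + 4311 = 61 \left(- \frac{1}{21}\right) + 4311 = - \frac{61}{21} + 4311 = \frac{90470}{21}$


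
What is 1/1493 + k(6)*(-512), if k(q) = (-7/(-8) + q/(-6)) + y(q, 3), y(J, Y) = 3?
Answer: -2197695/1493 ≈ -1472.0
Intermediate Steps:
k(q) = 31/8 - q/6 (k(q) = (-7/(-8) + q/(-6)) + 3 = (-7*(-1/8) + q*(-1/6)) + 3 = (7/8 - q/6) + 3 = 31/8 - q/6)
1/1493 + k(6)*(-512) = 1/1493 + (31/8 - 1/6*6)*(-512) = 1/1493 + (31/8 - 1)*(-512) = 1/1493 + (23/8)*(-512) = 1/1493 - 1472 = -2197695/1493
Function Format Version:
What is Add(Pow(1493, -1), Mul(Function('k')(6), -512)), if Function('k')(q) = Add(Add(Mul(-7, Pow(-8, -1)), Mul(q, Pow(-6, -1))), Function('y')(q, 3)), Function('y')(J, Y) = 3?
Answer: Rational(-2197695, 1493) ≈ -1472.0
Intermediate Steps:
Function('k')(q) = Add(Rational(31, 8), Mul(Rational(-1, 6), q)) (Function('k')(q) = Add(Add(Mul(-7, Pow(-8, -1)), Mul(q, Pow(-6, -1))), 3) = Add(Add(Mul(-7, Rational(-1, 8)), Mul(q, Rational(-1, 6))), 3) = Add(Add(Rational(7, 8), Mul(Rational(-1, 6), q)), 3) = Add(Rational(31, 8), Mul(Rational(-1, 6), q)))
Add(Pow(1493, -1), Mul(Function('k')(6), -512)) = Add(Pow(1493, -1), Mul(Add(Rational(31, 8), Mul(Rational(-1, 6), 6)), -512)) = Add(Rational(1, 1493), Mul(Add(Rational(31, 8), -1), -512)) = Add(Rational(1, 1493), Mul(Rational(23, 8), -512)) = Add(Rational(1, 1493), -1472) = Rational(-2197695, 1493)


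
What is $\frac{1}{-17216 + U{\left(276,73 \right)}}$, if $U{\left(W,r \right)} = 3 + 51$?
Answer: $- \frac{1}{17162} \approx -5.8268 \cdot 10^{-5}$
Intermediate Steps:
$U{\left(W,r \right)} = 54$
$\frac{1}{-17216 + U{\left(276,73 \right)}} = \frac{1}{-17216 + 54} = \frac{1}{-17162} = - \frac{1}{17162}$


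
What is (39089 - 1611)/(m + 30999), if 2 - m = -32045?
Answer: 18739/31523 ≈ 0.59445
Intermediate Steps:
m = 32047 (m = 2 - 1*(-32045) = 2 + 32045 = 32047)
(39089 - 1611)/(m + 30999) = (39089 - 1611)/(32047 + 30999) = 37478/63046 = 37478*(1/63046) = 18739/31523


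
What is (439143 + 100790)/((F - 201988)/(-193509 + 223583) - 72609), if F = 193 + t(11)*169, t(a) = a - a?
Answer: -1476176822/198531351 ≈ -7.4355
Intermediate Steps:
t(a) = 0
F = 193 (F = 193 + 0*169 = 193 + 0 = 193)
(439143 + 100790)/((F - 201988)/(-193509 + 223583) - 72609) = (439143 + 100790)/((193 - 201988)/(-193509 + 223583) - 72609) = 539933/(-201795/30074 - 72609) = 539933/(-201795*1/30074 - 72609) = 539933/(-18345/2734 - 72609) = 539933/(-198531351/2734) = 539933*(-2734/198531351) = -1476176822/198531351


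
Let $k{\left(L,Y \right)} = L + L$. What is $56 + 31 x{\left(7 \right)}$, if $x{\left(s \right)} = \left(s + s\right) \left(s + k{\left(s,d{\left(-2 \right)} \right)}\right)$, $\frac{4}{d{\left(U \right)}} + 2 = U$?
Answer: $9170$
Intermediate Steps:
$d{\left(U \right)} = \frac{4}{-2 + U}$
$k{\left(L,Y \right)} = 2 L$
$x{\left(s \right)} = 6 s^{2}$ ($x{\left(s \right)} = \left(s + s\right) \left(s + 2 s\right) = 2 s 3 s = 6 s^{2}$)
$56 + 31 x{\left(7 \right)} = 56 + 31 \cdot 6 \cdot 7^{2} = 56 + 31 \cdot 6 \cdot 49 = 56 + 31 \cdot 294 = 56 + 9114 = 9170$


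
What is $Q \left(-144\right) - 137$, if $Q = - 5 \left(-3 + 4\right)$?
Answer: $583$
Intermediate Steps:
$Q = -5$ ($Q = \left(-5\right) 1 = -5$)
$Q \left(-144\right) - 137 = \left(-5\right) \left(-144\right) - 137 = 720 - 137 = 583$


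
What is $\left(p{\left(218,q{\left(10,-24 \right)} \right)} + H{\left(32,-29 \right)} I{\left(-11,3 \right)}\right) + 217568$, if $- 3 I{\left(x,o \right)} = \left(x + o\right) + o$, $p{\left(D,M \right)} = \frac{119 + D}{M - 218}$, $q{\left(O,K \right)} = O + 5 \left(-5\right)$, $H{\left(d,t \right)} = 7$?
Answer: $\frac{152087176}{699} \approx 2.1758 \cdot 10^{5}$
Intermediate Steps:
$q{\left(O,K \right)} = -25 + O$ ($q{\left(O,K \right)} = O - 25 = -25 + O$)
$p{\left(D,M \right)} = \frac{119 + D}{-218 + M}$
$I{\left(x,o \right)} = - \frac{2 o}{3} - \frac{x}{3}$ ($I{\left(x,o \right)} = - \frac{\left(x + o\right) + o}{3} = - \frac{\left(o + x\right) + o}{3} = - \frac{x + 2 o}{3} = - \frac{2 o}{3} - \frac{x}{3}$)
$\left(p{\left(218,q{\left(10,-24 \right)} \right)} + H{\left(32,-29 \right)} I{\left(-11,3 \right)}\right) + 217568 = \left(\frac{119 + 218}{-218 + \left(-25 + 10\right)} + 7 \left(\left(- \frac{2}{3}\right) 3 - - \frac{11}{3}\right)\right) + 217568 = \left(\frac{1}{-218 - 15} \cdot 337 + 7 \left(-2 + \frac{11}{3}\right)\right) + 217568 = \left(\frac{1}{-233} \cdot 337 + 7 \cdot \frac{5}{3}\right) + 217568 = \left(\left(- \frac{1}{233}\right) 337 + \frac{35}{3}\right) + 217568 = \left(- \frac{337}{233} + \frac{35}{3}\right) + 217568 = \frac{7144}{699} + 217568 = \frac{152087176}{699}$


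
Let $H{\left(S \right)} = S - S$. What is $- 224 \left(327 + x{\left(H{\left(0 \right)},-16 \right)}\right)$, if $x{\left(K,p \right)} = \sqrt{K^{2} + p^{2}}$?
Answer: $-76832$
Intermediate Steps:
$H{\left(S \right)} = 0$
$- 224 \left(327 + x{\left(H{\left(0 \right)},-16 \right)}\right) = - 224 \left(327 + \sqrt{0^{2} + \left(-16\right)^{2}}\right) = - 224 \left(327 + \sqrt{0 + 256}\right) = - 224 \left(327 + \sqrt{256}\right) = - 224 \left(327 + 16\right) = \left(-224\right) 343 = -76832$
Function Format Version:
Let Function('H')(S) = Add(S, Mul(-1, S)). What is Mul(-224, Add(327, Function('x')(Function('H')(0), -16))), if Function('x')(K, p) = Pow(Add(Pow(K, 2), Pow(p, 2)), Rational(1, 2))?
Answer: -76832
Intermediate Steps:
Function('H')(S) = 0
Mul(-224, Add(327, Function('x')(Function('H')(0), -16))) = Mul(-224, Add(327, Pow(Add(Pow(0, 2), Pow(-16, 2)), Rational(1, 2)))) = Mul(-224, Add(327, Pow(Add(0, 256), Rational(1, 2)))) = Mul(-224, Add(327, Pow(256, Rational(1, 2)))) = Mul(-224, Add(327, 16)) = Mul(-224, 343) = -76832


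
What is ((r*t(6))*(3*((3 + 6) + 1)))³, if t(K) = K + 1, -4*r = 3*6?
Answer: -843908625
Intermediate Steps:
r = -9/2 (r = -3*6/4 = -¼*18 = -9/2 ≈ -4.5000)
t(K) = 1 + K
((r*t(6))*(3*((3 + 6) + 1)))³ = ((-9*(1 + 6)/2)*(3*((3 + 6) + 1)))³ = ((-9/2*7)*(3*(9 + 1)))³ = (-189*10/2)³ = (-63/2*30)³ = (-945)³ = -843908625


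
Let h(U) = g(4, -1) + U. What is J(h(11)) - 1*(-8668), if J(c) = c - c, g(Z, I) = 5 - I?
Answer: 8668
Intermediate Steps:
h(U) = 6 + U (h(U) = (5 - 1*(-1)) + U = (5 + 1) + U = 6 + U)
J(c) = 0
J(h(11)) - 1*(-8668) = 0 - 1*(-8668) = 0 + 8668 = 8668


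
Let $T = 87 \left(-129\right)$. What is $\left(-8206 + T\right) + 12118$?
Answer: $-7311$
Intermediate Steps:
$T = -11223$
$\left(-8206 + T\right) + 12118 = \left(-8206 - 11223\right) + 12118 = -19429 + 12118 = -7311$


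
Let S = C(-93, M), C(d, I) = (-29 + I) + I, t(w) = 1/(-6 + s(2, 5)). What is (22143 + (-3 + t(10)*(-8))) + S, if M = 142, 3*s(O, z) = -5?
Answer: 515109/23 ≈ 22396.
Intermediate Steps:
s(O, z) = -5/3 (s(O, z) = (1/3)*(-5) = -5/3)
t(w) = -3/23 (t(w) = 1/(-6 - 5/3) = 1/(-23/3) = -3/23)
C(d, I) = -29 + 2*I
S = 255 (S = -29 + 2*142 = -29 + 284 = 255)
(22143 + (-3 + t(10)*(-8))) + S = (22143 + (-3 - 3/23*(-8))) + 255 = (22143 + (-3 + 24/23)) + 255 = (22143 - 45/23) + 255 = 509244/23 + 255 = 515109/23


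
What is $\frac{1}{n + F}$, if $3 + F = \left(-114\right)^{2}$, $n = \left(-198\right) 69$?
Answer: $- \frac{1}{669} \approx -0.0014948$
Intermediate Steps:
$n = -13662$
$F = 12993$ ($F = -3 + \left(-114\right)^{2} = -3 + 12996 = 12993$)
$\frac{1}{n + F} = \frac{1}{-13662 + 12993} = \frac{1}{-669} = - \frac{1}{669}$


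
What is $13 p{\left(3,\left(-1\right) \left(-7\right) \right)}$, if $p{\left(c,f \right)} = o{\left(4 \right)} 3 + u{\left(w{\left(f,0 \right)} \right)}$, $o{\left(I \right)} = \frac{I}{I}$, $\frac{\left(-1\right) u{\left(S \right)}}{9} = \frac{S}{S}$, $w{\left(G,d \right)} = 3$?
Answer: $-78$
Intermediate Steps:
$u{\left(S \right)} = -9$ ($u{\left(S \right)} = - 9 \frac{S}{S} = \left(-9\right) 1 = -9$)
$o{\left(I \right)} = 1$
$p{\left(c,f \right)} = -6$ ($p{\left(c,f \right)} = 1 \cdot 3 - 9 = 3 - 9 = -6$)
$13 p{\left(3,\left(-1\right) \left(-7\right) \right)} = 13 \left(-6\right) = -78$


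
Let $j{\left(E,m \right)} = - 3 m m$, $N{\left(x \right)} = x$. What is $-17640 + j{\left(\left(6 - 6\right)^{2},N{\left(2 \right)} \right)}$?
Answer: $-17652$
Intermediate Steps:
$j{\left(E,m \right)} = - 3 m^{2}$
$-17640 + j{\left(\left(6 - 6\right)^{2},N{\left(2 \right)} \right)} = -17640 - 3 \cdot 2^{2} = -17640 - 12 = -17652$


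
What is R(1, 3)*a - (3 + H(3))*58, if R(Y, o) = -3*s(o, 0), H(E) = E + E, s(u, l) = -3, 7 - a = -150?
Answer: 891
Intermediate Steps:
a = 157 (a = 7 - 1*(-150) = 7 + 150 = 157)
H(E) = 2*E
R(Y, o) = 9 (R(Y, o) = -3*(-3) = 9)
R(1, 3)*a - (3 + H(3))*58 = 9*157 - (3 + 2*3)*58 = 1413 - (3 + 6)*58 = 1413 - 9*58 = 1413 - 1*522 = 1413 - 522 = 891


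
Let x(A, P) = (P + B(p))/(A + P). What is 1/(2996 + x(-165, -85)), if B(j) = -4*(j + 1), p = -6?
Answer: 50/149813 ≈ 0.00033375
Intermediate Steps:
B(j) = -4 - 4*j (B(j) = -4*(1 + j) = -4 - 4*j)
x(A, P) = (20 + P)/(A + P) (x(A, P) = (P + (-4 - 4*(-6)))/(A + P) = (P + (-4 + 24))/(A + P) = (P + 20)/(A + P) = (20 + P)/(A + P))
1/(2996 + x(-165, -85)) = 1/(2996 + (20 - 85)/(-165 - 85)) = 1/(2996 - 65/(-250)) = 1/(2996 - 1/250*(-65)) = 1/(2996 + 13/50) = 1/(149813/50) = 50/149813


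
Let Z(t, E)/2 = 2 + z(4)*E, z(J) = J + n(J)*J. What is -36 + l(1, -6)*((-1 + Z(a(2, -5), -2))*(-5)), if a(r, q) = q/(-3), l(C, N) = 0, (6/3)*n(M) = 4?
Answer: -36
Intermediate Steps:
n(M) = 2 (n(M) = (½)*4 = 2)
z(J) = 3*J (z(J) = J + 2*J = 3*J)
a(r, q) = -q/3 (a(r, q) = q*(-⅓) = -q/3)
Z(t, E) = 4 + 24*E (Z(t, E) = 2*(2 + (3*4)*E) = 2*(2 + 12*E) = 4 + 24*E)
-36 + l(1, -6)*((-1 + Z(a(2, -5), -2))*(-5)) = -36 + 0*((-1 + (4 + 24*(-2)))*(-5)) = -36 + 0*((-1 + (4 - 48))*(-5)) = -36 + 0*((-1 - 44)*(-5)) = -36 + 0*(-45*(-5)) = -36 + 0*225 = -36 + 0 = -36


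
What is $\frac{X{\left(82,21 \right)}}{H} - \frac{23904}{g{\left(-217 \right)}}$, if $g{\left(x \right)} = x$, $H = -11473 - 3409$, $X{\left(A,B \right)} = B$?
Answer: $\frac{50819253}{461342} \approx 110.16$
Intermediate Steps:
$H = -14882$ ($H = -11473 - 3409 = -14882$)
$\frac{X{\left(82,21 \right)}}{H} - \frac{23904}{g{\left(-217 \right)}} = \frac{21}{-14882} - \frac{23904}{-217} = 21 \left(- \frac{1}{14882}\right) - - \frac{23904}{217} = - \frac{3}{2126} + \frac{23904}{217} = \frac{50819253}{461342}$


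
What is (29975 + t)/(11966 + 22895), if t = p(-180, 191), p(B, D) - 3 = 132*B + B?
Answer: 6038/34861 ≈ 0.17320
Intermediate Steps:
p(B, D) = 3 + 133*B (p(B, D) = 3 + (132*B + B) = 3 + 133*B)
t = -23937 (t = 3 + 133*(-180) = 3 - 23940 = -23937)
(29975 + t)/(11966 + 22895) = (29975 - 23937)/(11966 + 22895) = 6038/34861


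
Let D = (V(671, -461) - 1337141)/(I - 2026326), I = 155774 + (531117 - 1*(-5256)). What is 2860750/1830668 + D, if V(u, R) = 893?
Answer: 447355644851/174459914398 ≈ 2.5642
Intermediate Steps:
I = 692147 (I = 155774 + (531117 + 5256) = 155774 + 536373 = 692147)
D = 1336248/1334179 (D = (893 - 1337141)/(692147 - 2026326) = -1336248/(-1334179) = -1336248*(-1/1334179) = 1336248/1334179 ≈ 1.0016)
2860750/1830668 + D = 2860750/1830668 + 1336248/1334179 = 2860750*(1/1830668) + 1336248/1334179 = 1430375/915334 + 1336248/1334179 = 447355644851/174459914398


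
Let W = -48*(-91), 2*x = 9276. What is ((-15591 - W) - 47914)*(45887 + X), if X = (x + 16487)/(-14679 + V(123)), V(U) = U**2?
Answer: -56118143003/18 ≈ -3.1177e+9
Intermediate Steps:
x = 4638 (x = (1/2)*9276 = 4638)
X = 845/18 (X = (4638 + 16487)/(-14679 + 123**2) = 21125/(-14679 + 15129) = 21125/450 = 21125*(1/450) = 845/18 ≈ 46.944)
W = 4368
((-15591 - W) - 47914)*(45887 + X) = ((-15591 - 1*4368) - 47914)*(45887 + 845/18) = ((-15591 - 4368) - 47914)*(826811/18) = (-19959 - 47914)*(826811/18) = -67873*826811/18 = -56118143003/18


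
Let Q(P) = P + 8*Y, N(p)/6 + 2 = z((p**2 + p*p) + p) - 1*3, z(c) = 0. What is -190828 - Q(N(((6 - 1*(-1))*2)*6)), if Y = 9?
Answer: -190870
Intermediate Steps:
N(p) = -30 (N(p) = -12 + 6*(0 - 1*3) = -12 + 6*(0 - 3) = -12 + 6*(-3) = -12 - 18 = -30)
Q(P) = 72 + P (Q(P) = P + 8*9 = P + 72 = 72 + P)
-190828 - Q(N(((6 - 1*(-1))*2)*6)) = -190828 - (72 - 30) = -190828 - 1*42 = -190828 - 42 = -190870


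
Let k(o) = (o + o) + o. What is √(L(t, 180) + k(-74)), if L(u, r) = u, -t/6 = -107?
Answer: 2*√105 ≈ 20.494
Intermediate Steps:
t = 642 (t = -6*(-107) = 642)
k(o) = 3*o (k(o) = 2*o + o = 3*o)
√(L(t, 180) + k(-74)) = √(642 + 3*(-74)) = √(642 - 222) = √420 = 2*√105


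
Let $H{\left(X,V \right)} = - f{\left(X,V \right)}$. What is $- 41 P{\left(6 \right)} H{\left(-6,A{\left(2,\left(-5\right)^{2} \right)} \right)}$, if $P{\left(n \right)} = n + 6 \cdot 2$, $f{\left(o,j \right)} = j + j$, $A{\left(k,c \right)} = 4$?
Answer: $5904$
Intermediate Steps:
$f{\left(o,j \right)} = 2 j$
$P{\left(n \right)} = 12 + n$ ($P{\left(n \right)} = n + 12 = 12 + n$)
$H{\left(X,V \right)} = - 2 V$
$- 41 P{\left(6 \right)} H{\left(-6,A{\left(2,\left(-5\right)^{2} \right)} \right)} = - 41 \left(12 + 6\right) \left(\left(-2\right) 4\right) = \left(-41\right) 18 \left(-8\right) = \left(-738\right) \left(-8\right) = 5904$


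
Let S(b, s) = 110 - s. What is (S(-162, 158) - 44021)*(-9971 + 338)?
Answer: 424516677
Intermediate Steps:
(S(-162, 158) - 44021)*(-9971 + 338) = ((110 - 1*158) - 44021)*(-9971 + 338) = ((110 - 158) - 44021)*(-9633) = (-48 - 44021)*(-9633) = -44069*(-9633) = 424516677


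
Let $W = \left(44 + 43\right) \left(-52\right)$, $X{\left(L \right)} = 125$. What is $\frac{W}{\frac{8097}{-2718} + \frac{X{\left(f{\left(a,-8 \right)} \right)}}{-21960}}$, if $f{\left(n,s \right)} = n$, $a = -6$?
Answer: $\frac{3000280608}{1979443} \approx 1515.7$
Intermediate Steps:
$W = -4524$ ($W = 87 \left(-52\right) = -4524$)
$\frac{W}{\frac{8097}{-2718} + \frac{X{\left(f{\left(a,-8 \right)} \right)}}{-21960}} = - \frac{4524}{\frac{8097}{-2718} + \frac{125}{-21960}} = - \frac{4524}{8097 \left(- \frac{1}{2718}\right) + 125 \left(- \frac{1}{21960}\right)} = - \frac{4524}{- \frac{2699}{906} - \frac{25}{4392}} = - \frac{4524}{- \frac{1979443}{663192}} = \left(-4524\right) \left(- \frac{663192}{1979443}\right) = \frac{3000280608}{1979443}$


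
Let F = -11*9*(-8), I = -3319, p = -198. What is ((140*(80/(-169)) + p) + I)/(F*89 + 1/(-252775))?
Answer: -153073715075/3011175109631 ≈ -0.050835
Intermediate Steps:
F = 792 (F = -99*(-8) = 792)
((140*(80/(-169)) + p) + I)/(F*89 + 1/(-252775)) = ((140*(80/(-169)) - 198) - 3319)/(792*89 + 1/(-252775)) = ((140*(80*(-1/169)) - 198) - 3319)/(70488 - 1/252775) = ((140*(-80/169) - 198) - 3319)/(17817604199/252775) = ((-11200/169 - 198) - 3319)*(252775/17817604199) = (-44662/169 - 3319)*(252775/17817604199) = -605573/169*252775/17817604199 = -153073715075/3011175109631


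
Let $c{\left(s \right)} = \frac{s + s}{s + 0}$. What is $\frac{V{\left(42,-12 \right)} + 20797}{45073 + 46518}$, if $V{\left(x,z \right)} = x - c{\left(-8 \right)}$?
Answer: $\frac{20837}{91591} \approx 0.2275$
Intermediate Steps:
$c{\left(s \right)} = 2$ ($c{\left(s \right)} = \frac{2 s}{s} = 2$)
$V{\left(x,z \right)} = -2 + x$ ($V{\left(x,z \right)} = x - 2 = -2 + x$)
$\frac{V{\left(42,-12 \right)} + 20797}{45073 + 46518} = \frac{\left(-2 + 42\right) + 20797}{45073 + 46518} = \frac{40 + 20797}{91591} = 20837 \cdot \frac{1}{91591} = \frac{20837}{91591}$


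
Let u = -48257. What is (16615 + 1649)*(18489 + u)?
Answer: -543682752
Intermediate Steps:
(16615 + 1649)*(18489 + u) = (16615 + 1649)*(18489 - 48257) = 18264*(-29768) = -543682752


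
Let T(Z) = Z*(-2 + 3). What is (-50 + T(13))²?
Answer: 1369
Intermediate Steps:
T(Z) = Z (T(Z) = Z*1 = Z)
(-50 + T(13))² = (-50 + 13)² = (-37)² = 1369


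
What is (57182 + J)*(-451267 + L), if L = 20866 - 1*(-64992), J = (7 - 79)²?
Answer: -22789097694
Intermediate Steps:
J = 5184 (J = (-72)² = 5184)
L = 85858 (L = 20866 + 64992 = 85858)
(57182 + J)*(-451267 + L) = (57182 + 5184)*(-451267 + 85858) = 62366*(-365409) = -22789097694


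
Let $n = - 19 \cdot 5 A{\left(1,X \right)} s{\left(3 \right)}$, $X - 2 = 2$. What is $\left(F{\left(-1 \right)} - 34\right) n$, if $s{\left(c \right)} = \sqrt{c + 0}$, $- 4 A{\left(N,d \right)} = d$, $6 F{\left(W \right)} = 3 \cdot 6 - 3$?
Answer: $- \frac{5985 \sqrt{3}}{2} \approx -5183.2$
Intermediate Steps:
$F{\left(W \right)} = \frac{5}{2}$ ($F{\left(W \right)} = \frac{3 \cdot 6 - 3}{6} = \frac{18 - 3}{6} = \frac{1}{6} \cdot 15 = \frac{5}{2}$)
$X = 4$ ($X = 2 + 2 = 4$)
$A{\left(N,d \right)} = - \frac{d}{4}$
$s{\left(c \right)} = \sqrt{c}$
$n = 95 \sqrt{3}$ ($n = - 19 \cdot 5 \left(\left(- \frac{1}{4}\right) 4\right) \sqrt{3} = - 19 \cdot 5 \left(-1\right) \sqrt{3} = - 19 \left(- 5 \sqrt{3}\right) = 95 \sqrt{3} \approx 164.54$)
$\left(F{\left(-1 \right)} - 34\right) n = \left(\frac{5}{2} - 34\right) 95 \sqrt{3} = - \frac{63 \cdot 95 \sqrt{3}}{2} = - \frac{5985 \sqrt{3}}{2}$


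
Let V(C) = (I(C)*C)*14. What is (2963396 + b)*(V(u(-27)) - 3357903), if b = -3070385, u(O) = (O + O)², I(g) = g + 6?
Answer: -12403216046925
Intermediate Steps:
I(g) = 6 + g
u(O) = 4*O² (u(O) = (2*O)² = 4*O²)
V(C) = 14*C*(6 + C) (V(C) = ((6 + C)*C)*14 = (C*(6 + C))*14 = 14*C*(6 + C))
(2963396 + b)*(V(u(-27)) - 3357903) = (2963396 - 3070385)*(14*(4*(-27)²)*(6 + 4*(-27)²) - 3357903) = -106989*(14*(4*729)*(6 + 4*729) - 3357903) = -106989*(14*2916*(6 + 2916) - 3357903) = -106989*(14*2916*2922 - 3357903) = -106989*(119287728 - 3357903) = -106989*115929825 = -12403216046925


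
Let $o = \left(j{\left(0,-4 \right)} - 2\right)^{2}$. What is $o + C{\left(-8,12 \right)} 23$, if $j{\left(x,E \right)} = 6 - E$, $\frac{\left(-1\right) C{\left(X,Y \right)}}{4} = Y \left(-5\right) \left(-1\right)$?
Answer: $-5456$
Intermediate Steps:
$C{\left(X,Y \right)} = - 20 Y$ ($C{\left(X,Y \right)} = - 4 Y \left(-5\right) \left(-1\right) = - 4 - 5 Y \left(-1\right) = - 4 \cdot 5 Y = - 20 Y$)
$o = 64$ ($o = \left(\left(6 - -4\right) - 2\right)^{2} = \left(\left(6 + 4\right) - 2\right)^{2} = \left(10 - 2\right)^{2} = 8^{2} = 64$)
$o + C{\left(-8,12 \right)} 23 = 64 + \left(-20\right) 12 \cdot 23 = 64 - 5520 = -5456$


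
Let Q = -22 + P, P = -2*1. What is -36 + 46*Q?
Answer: -1140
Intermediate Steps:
P = -2
Q = -24 (Q = -22 - 2 = -24)
-36 + 46*Q = -36 + 46*(-24) = -36 - 1104 = -1140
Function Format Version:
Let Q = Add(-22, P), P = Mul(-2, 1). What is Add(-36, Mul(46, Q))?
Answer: -1140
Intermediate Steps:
P = -2
Q = -24 (Q = Add(-22, -2) = -24)
Add(-36, Mul(46, Q)) = Add(-36, Mul(46, -24)) = Add(-36, -1104) = -1140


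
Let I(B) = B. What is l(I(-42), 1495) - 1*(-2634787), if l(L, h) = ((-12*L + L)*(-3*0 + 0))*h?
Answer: 2634787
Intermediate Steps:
l(L, h) = 0 (l(L, h) = ((-11*L)*(0 + 0))*h = (-11*L*0)*h = 0*h = 0)
l(I(-42), 1495) - 1*(-2634787) = 0 - 1*(-2634787) = 0 + 2634787 = 2634787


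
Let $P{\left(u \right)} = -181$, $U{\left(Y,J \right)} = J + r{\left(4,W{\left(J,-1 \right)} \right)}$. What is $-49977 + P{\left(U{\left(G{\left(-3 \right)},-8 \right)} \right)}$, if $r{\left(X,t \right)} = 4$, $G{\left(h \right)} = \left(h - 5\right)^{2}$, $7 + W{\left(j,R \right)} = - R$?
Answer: $-50158$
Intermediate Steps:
$W{\left(j,R \right)} = -7 - R$
$G{\left(h \right)} = \left(-5 + h\right)^{2}$
$U{\left(Y,J \right)} = 4 + J$ ($U{\left(Y,J \right)} = J + 4 = 4 + J$)
$-49977 + P{\left(U{\left(G{\left(-3 \right)},-8 \right)} \right)} = -49977 - 181 = -50158$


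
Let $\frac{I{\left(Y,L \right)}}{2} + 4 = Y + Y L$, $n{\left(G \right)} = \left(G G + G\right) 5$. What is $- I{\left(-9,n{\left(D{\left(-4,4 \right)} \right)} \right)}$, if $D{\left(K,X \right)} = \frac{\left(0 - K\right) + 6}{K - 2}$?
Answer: $126$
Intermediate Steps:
$D{\left(K,X \right)} = \frac{6 - K}{-2 + K}$ ($D{\left(K,X \right)} = \frac{- K + 6}{-2 + K} = \frac{6 - K}{-2 + K}$)
$n{\left(G \right)} = 5 G + 5 G^{2}$ ($n{\left(G \right)} = \left(G^{2} + G\right) 5 = \left(G + G^{2}\right) 5 = 5 G + 5 G^{2}$)
$I{\left(Y,L \right)} = -8 + 2 Y + 2 L Y$ ($I{\left(Y,L \right)} = -8 + 2 \left(Y + Y L\right) = -8 + 2 \left(Y + L Y\right) = -8 + \left(2 Y + 2 L Y\right) = -8 + 2 Y + 2 L Y$)
$- I{\left(-9,n{\left(D{\left(-4,4 \right)} \right)} \right)} = - (-8 + 2 \left(-9\right) + 2 \cdot 5 \frac{6 - -4}{-2 - 4} \left(1 + \frac{6 - -4}{-2 - 4}\right) \left(-9\right)) = - (-8 - 18 + 2 \cdot 5 \frac{6 + 4}{-6} \left(1 + \frac{6 + 4}{-6}\right) \left(-9\right)) = - (-8 - 18 + 2 \cdot 5 \left(\left(- \frac{1}{6}\right) 10\right) \left(1 - \frac{5}{3}\right) \left(-9\right)) = - (-8 - 18 + 2 \cdot 5 \left(- \frac{5}{3}\right) \left(1 - \frac{5}{3}\right) \left(-9\right)) = - (-8 - 18 + 2 \cdot 5 \left(- \frac{5}{3}\right) \left(- \frac{2}{3}\right) \left(-9\right)) = - (-8 - 18 + 2 \cdot \frac{50}{9} \left(-9\right)) = - (-8 - 18 - 100) = \left(-1\right) \left(-126\right) = 126$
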